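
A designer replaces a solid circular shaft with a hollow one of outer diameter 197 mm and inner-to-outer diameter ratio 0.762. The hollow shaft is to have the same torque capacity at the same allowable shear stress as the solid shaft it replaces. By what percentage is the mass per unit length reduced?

Equal τ_max and T ⇒ the solid shaft needs d_s³ = d_o³(1−k⁴), so d_s = 197·(1−0.762⁴)^(1/3) = 171.8 mm.
Area ratio A_h/A_s = d_o²(1−k²)/d_s² = (1−k²)/(1−k⁴)^(2/3) = 0.5516.
Mass saving = 1 − 0.5516 = 44.8 %.

44.8 %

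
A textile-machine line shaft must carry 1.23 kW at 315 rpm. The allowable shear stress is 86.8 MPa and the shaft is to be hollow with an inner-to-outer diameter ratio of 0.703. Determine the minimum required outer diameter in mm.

ω = 2π·315/60 = 32.99 rad/s, so T = P/ω = 1.23×10³ / 32.99 = 37.29 N·m.
For a hollow shaft with d_i/d_o = 0.703: τ_max = 16T/(π d_o³ (1−k⁴)), so d_o = [16T/(π τ_allow (1−k⁴))]^(1/3) = [16·37.29/(π·8.68×10^7·0.7558)]^(1/3) = 0.01425 m.

14.3 mm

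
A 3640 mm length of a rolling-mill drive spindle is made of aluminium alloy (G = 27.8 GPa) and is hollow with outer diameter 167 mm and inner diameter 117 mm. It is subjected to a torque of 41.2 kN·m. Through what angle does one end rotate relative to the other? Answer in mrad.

J = π(d_o⁴ − d_i⁴)/32 = π(0.167⁴ − 0.117⁴)/32 = 5.796×10^-5 m⁴.
θ = T·L/(G·J) = 41200 × 3.64 / (27.8×10⁹ × 5.796×10^-5) = 0.09307 rad.

93.1 mrad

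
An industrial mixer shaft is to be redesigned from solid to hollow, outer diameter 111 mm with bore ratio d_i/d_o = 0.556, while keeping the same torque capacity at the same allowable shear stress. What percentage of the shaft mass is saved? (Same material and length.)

26.1 %

Equal τ_max and T ⇒ the solid shaft needs d_s³ = d_o³(1−k⁴), so d_s = 111·(1−0.556⁴)^(1/3) = 107.3 mm.
Area ratio A_h/A_s = d_o²(1−k²)/d_s² = (1−k²)/(1−k⁴)^(2/3) = 0.7387.
Mass saving = 1 − 0.7387 = 26.1 %.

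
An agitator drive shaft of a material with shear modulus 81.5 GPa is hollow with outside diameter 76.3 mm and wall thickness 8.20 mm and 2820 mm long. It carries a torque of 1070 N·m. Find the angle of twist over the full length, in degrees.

1.03°

J = π(d_o⁴ − d_i⁴)/32 = π(0.0763⁴ − 0.0599⁴)/32 = 2.063×10^-6 m⁴.
θ = T·L/(G·J) = 1070 × 2.82 / (81.5×10⁹ × 2.063×10^-6) = 0.01794 rad.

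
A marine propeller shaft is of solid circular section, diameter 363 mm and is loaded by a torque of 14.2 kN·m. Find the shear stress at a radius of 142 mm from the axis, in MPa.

J = πd⁴/32 = π(0.363)⁴/32 = 1.705×10^-3 m⁴.
Shear stress varies linearly with radius: τ = T·r/J = 14200 × 0.142 / 1.705×10^-3 = 1.183×10^6 Pa.

1.18 MPa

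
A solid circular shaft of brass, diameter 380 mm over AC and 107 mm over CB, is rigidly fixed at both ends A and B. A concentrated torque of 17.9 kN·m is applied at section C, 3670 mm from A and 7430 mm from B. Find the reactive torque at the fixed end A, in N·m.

Compatibility: T_A·a/J_AC = T_B·b/J_CB with T_A + T_B = T₀.
J_AC = 2.05×10^-3 m⁴, J_CB = 1.29×10^-5 m⁴, so T_A = T₀·(J_AC/a)/((J_AC/a)+(J_CB/b)) = 17840 N·m, T_B = 55.41 N·m.

17800 N·m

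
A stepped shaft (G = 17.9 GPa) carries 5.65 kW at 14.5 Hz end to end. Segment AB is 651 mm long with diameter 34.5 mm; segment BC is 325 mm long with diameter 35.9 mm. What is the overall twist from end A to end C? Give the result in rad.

ω = 2π·14.5 = 91.11 rad/s, so T = P/ω = 5.65×10³ / 91.11 = 62.02 N·m.
J_AB = π(0.0345)⁴/32 = 1.39×10^-7 m⁴; J_BC = π(0.0359)⁴/32 = 1.63×10^-7 m⁴.
θ = (T/G)·Σ L_i/J_i = (62.02/17.9×10⁹)·(0.651/1.39×10^-7 + 0.325/1.63×10^-7) = 0.02312 rad.

0.0231 rad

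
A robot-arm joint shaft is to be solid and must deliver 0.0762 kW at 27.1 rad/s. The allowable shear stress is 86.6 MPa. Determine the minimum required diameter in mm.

ω = 27.1 rad/s, so T = P/ω = 0.0762×10³ / 27.10 = 2.812 N·m.
For a solid shaft τ_max = 16T/(πd³), so d = (16T/(π τ_allow))^(1/3) = (16·2.812/(π·8.66×10^7))^(1/3) = 0.005489 m.

5.49 mm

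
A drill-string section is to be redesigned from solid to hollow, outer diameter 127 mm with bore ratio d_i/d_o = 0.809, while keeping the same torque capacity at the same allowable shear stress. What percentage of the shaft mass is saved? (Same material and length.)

Equal τ_max and T ⇒ the solid shaft needs d_s³ = d_o³(1−k⁴), so d_s = 127·(1−0.809⁴)^(1/3) = 105.4 mm.
Area ratio A_h/A_s = d_o²(1−k²)/d_s² = (1−k²)/(1−k⁴)^(2/3) = 0.5016.
Mass saving = 1 − 0.5016 = 49.8 %.

49.8 %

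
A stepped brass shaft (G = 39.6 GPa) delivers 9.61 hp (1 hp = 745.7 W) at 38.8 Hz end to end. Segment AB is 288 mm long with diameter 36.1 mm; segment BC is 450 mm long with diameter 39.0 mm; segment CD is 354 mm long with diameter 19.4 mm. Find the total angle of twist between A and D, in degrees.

ω = 2π·38.8 = 243.8 rad/s, so T = P/ω = 9.61×745.7 / 243.8 = 29.40 N·m.
J_AB = π(0.0361)⁴/32 = 1.67×10^-7 m⁴; J_BC = π(0.0390)⁴/32 = 2.27×10^-7 m⁴; J_CD = π(0.0194)⁴/32 = 1.39×10^-8 m⁴.
θ = (T/G)·Σ L_i/J_i = (29.40/39.6×10⁹)·(0.288/1.67×10^-7 + 0.450/2.27×10^-7 + 0.354/1.39×10^-8) = 0.02165 rad.

1.24°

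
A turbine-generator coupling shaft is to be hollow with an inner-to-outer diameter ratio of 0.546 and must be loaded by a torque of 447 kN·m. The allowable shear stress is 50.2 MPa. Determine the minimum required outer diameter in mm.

For a hollow shaft with d_i/d_o = 0.546: τ_max = 16T/(π d_o³ (1−k⁴)), so d_o = [16T/(π τ_allow (1−k⁴))]^(1/3) = [16·447000/(π·5.02×10^7·0.9111)]^(1/3) = 0.3678 m.

368 mm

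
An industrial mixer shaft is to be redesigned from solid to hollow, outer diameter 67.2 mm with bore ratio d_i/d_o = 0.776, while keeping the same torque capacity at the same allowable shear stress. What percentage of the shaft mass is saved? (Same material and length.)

Equal τ_max and T ⇒ the solid shaft needs d_s³ = d_o³(1−k⁴), so d_s = 67.2·(1−0.776⁴)^(1/3) = 57.83 mm.
Area ratio A_h/A_s = d_o²(1−k²)/d_s² = (1−k²)/(1−k⁴)^(2/3) = 0.5371.
Mass saving = 1 − 0.5371 = 46.3 %.

46.3 %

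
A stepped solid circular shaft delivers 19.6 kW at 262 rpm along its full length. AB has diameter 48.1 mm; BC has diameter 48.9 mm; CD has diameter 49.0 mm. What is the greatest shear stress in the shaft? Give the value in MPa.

ω = 2π·262/60 = 27.44 rad/s, so T = P/ω = 19.6×10³ / 27.44 = 714.4 N·m.
Under the same torque, τ_max = 16T/(πd³) is largest where d is smallest — segment AB (d = 48.1 mm).
τ_max = 16·714.4/(π·(0.0481)³) = 3.269×10^7 Pa.

32.7 MPa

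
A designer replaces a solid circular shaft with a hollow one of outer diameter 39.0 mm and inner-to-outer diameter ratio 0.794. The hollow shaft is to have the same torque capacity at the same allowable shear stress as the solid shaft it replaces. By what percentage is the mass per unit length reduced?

Equal τ_max and T ⇒ the solid shaft needs d_s³ = d_o³(1−k⁴), so d_s = 39.0·(1−0.794⁴)^(1/3) = 32.94 mm.
Area ratio A_h/A_s = d_o²(1−k²)/d_s² = (1−k²)/(1−k⁴)^(2/3) = 0.5180.
Mass saving = 1 − 0.5180 = 48.2 %.

48.2 %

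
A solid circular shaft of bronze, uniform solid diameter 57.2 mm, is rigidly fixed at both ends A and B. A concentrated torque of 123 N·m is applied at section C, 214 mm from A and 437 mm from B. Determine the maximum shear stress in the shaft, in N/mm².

With uniform GJ and both ends fixed, compatibility θ_AC = θ_CB gives T_A·a = T_B·b, together with T_A + T_B = T₀.
T_A = T₀·b/(a+b) = 123.0·437/651.0 = 82.57 N·m; T_B = 40.43 N·m.
τ in each portion: τ_AC = 2.25×10^6 Pa, τ_CB = 1.10×10^6 Pa; maximum is in AC.
τ_max = T_AC·r/J = 82.57·0.0286/1.05×10^-6 = 2.247×10^6 Pa.

2.25 N/mm²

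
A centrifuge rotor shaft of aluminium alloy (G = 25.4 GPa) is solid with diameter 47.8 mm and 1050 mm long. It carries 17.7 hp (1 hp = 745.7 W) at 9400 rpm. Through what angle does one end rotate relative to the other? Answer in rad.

0.00108 rad

ω = 2π·9400/60 = 984.4 rad/s, so T = P/ω = 17.7×745.7 / 984.4 = 13.41 N·m.
J = πd⁴/32 = π(0.0478)⁴/32 = 5.125×10^-7 m⁴.
θ = T·L/(G·J) = 13.41 × 1.05 / (25.4×10⁹ × 5.125×10^-7) = 1.081×10^-3 rad.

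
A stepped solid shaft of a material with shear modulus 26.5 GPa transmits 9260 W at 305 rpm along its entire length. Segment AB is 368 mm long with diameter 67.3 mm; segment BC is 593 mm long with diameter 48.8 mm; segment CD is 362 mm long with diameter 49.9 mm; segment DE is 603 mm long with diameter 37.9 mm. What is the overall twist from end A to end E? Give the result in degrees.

3.02°

ω = 2π·305/60 = 31.94 rad/s, so T = P/ω = 9260 / 31.94 = 289.9 N·m.
J_AB = π(0.0673)⁴/32 = 2.01×10^-6 m⁴; J_BC = π(0.0488)⁴/32 = 5.57×10^-7 m⁴; J_CD = π(0.0499)⁴/32 = 6.09×10^-7 m⁴; J_DE = π(0.0379)⁴/32 = 2.03×10^-7 m⁴.
θ = (T/G)·Σ L_i/J_i = (289.9/26.5×10⁹)·(0.368/2.01×10^-6 + 0.593/5.57×10^-7 + 0.362/6.09×10^-7 + 0.603/2.03×10^-7) = 0.05273 rad.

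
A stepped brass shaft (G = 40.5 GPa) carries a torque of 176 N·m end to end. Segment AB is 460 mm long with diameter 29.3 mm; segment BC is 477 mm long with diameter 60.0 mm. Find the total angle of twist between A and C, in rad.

J_AB = π(0.0293)⁴/32 = 7.24×10^-8 m⁴; J_BC = π(0.0600)⁴/32 = 1.27×10^-6 m⁴.
θ = (T/G)·Σ L_i/J_i = (176.0/40.5×10⁹)·(0.460/7.24×10^-8 + 0.477/1.27×10^-6) = 0.02926 rad.

0.0293 rad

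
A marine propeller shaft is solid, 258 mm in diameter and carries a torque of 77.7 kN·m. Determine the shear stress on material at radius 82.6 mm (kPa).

J = πd⁴/32 = π(0.258)⁴/32 = 4.350×10^-4 m⁴.
Shear stress varies linearly with radius: τ = T·r/J = 77700 × 0.0826 / 4.350×10^-4 = 1.475×10^7 Pa.

14800 kPa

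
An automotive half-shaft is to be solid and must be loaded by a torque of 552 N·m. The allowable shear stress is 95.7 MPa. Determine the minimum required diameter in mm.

For a solid shaft τ_max = 16T/(πd³), so d = (16T/(π τ_allow))^(1/3) = (16·552.0/(π·9.57×10^7))^(1/3) = 0.03086 m.

30.9 mm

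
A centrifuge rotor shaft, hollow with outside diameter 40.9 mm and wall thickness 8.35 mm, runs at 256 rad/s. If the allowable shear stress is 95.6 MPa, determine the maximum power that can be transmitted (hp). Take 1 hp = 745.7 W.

J = π(d_o⁴ − d_i⁴)/32 = π(0.0409⁴ − 0.0242⁴)/32 = 2.411×10^-7 m⁴.
T_max = τ_allow·J/r = 9.56×10^7 × 2.411×10^-7 / 0.0204 = 1127 N·m.
ω = 256 rad/s, so P_max = T_max·ω = 2.885×10^5 W.

387 hp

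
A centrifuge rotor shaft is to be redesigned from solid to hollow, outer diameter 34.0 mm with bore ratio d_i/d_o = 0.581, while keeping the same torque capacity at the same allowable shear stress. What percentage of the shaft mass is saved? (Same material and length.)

28.2 %

Equal τ_max and T ⇒ the solid shaft needs d_s³ = d_o³(1−k⁴), so d_s = 34.0·(1−0.581⁴)^(1/3) = 32.66 mm.
Area ratio A_h/A_s = d_o²(1−k²)/d_s² = (1−k²)/(1−k⁴)^(2/3) = 0.7181.
Mass saving = 1 − 0.7181 = 28.2 %.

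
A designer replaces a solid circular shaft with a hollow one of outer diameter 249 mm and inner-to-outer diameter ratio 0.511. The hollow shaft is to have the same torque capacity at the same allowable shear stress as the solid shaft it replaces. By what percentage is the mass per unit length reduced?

22.6 %

Equal τ_max and T ⇒ the solid shaft needs d_s³ = d_o³(1−k⁴), so d_s = 249·(1−0.511⁴)^(1/3) = 243.2 mm.
Area ratio A_h/A_s = d_o²(1−k²)/d_s² = (1−k²)/(1−k⁴)^(2/3) = 0.7745.
Mass saving = 1 − 0.7745 = 22.6 %.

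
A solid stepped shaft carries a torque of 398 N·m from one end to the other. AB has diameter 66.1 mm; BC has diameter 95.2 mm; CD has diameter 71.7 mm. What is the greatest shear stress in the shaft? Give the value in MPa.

7.02 MPa

Under the same torque, τ_max = 16T/(πd³) is largest where d is smallest — segment AB (d = 66.1 mm).
τ_max = 16·398.0/(π·(0.0661)³) = 7.019×10^6 Pa.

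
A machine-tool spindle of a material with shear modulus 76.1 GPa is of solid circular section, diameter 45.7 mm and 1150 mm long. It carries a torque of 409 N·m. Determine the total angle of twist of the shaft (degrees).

J = πd⁴/32 = π(0.0457)⁴/32 = 4.282×10^-7 m⁴.
θ = T·L/(G·J) = 409.0 × 1.15 / (76.1×10⁹ × 4.282×10^-7) = 0.01443 rad.

0.827°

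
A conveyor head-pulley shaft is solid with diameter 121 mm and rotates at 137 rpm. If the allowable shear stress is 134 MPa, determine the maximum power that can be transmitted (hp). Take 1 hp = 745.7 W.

897 hp

J = πd⁴/32 = π(0.121)⁴/32 = 2.104×10^-5 m⁴.
T_max = τ_allow·J/r = 1.34×10^8 × 2.104×10^-5 / 0.0605 = 46610 N·m.
ω = 2π·137/60 = 14.35 rad/s, so P_max = T_max·ω = 6.687×10^5 W.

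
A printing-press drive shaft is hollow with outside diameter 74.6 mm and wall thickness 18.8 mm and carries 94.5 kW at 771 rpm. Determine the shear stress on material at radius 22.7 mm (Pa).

9.30e6 Pa

ω = 2π·771/60 = 80.74 rad/s, so T = P/ω = 94.5×10³ / 80.74 = 1170 N·m.
J = π(d_o⁴ − d_i⁴)/32 = π(0.0746⁴ − 0.0370⁴)/32 = 2.857×10^-6 m⁴.
Shear stress varies linearly with radius: τ = T·r/J = 1170 × 0.0227 / 2.857×10^-6 = 9.301×10^6 Pa.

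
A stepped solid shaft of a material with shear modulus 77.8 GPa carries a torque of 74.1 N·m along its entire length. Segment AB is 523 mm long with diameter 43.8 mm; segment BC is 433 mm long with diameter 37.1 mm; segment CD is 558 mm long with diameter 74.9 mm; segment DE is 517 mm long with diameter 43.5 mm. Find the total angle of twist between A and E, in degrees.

J_AB = π(0.0438)⁴/32 = 3.61×10^-7 m⁴; J_BC = π(0.0371)⁴/32 = 1.86×10^-7 m⁴; J_CD = π(0.0749)⁴/32 = 3.09×10^-6 m⁴; J_DE = π(0.0435)⁴/32 = 3.52×10^-7 m⁴.
θ = (T/G)·Σ L_i/J_i = (74.10/77.8×10⁹)·(0.523/3.61×10^-7 + 0.433/1.86×10^-7 + 0.558/3.09×10^-6 + 0.517/3.52×10^-7) = 5.169×10^-3 rad.

0.296°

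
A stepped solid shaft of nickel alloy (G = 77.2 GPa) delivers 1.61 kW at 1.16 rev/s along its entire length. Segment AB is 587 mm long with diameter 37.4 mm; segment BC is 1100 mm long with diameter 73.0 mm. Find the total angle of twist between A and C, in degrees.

ω = 2π·1.16 = 7.288 rad/s, so T = P/ω = 1.61×10³ / 7.288 = 220.9 N·m.
J_AB = π(0.0374)⁴/32 = 1.92×10^-7 m⁴; J_BC = π(0.0730)⁴/32 = 2.79×10^-6 m⁴.
θ = (T/G)·Σ L_i/J_i = (220.9/77.2×10⁹)·(0.587/1.92×10^-7 + 1.10/2.79×10^-6) = 9.873×10^-3 rad.

0.566°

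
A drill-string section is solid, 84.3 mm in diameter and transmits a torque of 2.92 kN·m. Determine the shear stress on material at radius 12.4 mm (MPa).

J = πd⁴/32 = π(0.0843)⁴/32 = 4.958×10^-6 m⁴.
Shear stress varies linearly with radius: τ = T·r/J = 2920 × 0.0124 / 4.958×10^-6 = 7.303×10^6 Pa.

7.30 MPa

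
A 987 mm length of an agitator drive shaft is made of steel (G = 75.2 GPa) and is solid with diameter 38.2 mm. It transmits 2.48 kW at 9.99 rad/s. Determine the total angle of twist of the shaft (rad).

ω = 9.99 rad/s, so T = P/ω = 2.48×10³ / 9.990 = 248.2 N·m.
J = πd⁴/32 = π(0.0382)⁴/32 = 2.091×10^-7 m⁴.
θ = T·L/(G·J) = 248.2 × 0.987 / (75.2×10⁹ × 2.091×10^-7) = 0.01559 rad.

0.0156 rad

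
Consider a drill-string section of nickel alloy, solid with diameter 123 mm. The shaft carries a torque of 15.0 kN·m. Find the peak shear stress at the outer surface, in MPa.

41.1 MPa

J = πd⁴/32 = π(0.123)⁴/32 = 2.247×10^-5 m⁴.
τ_max = T·r/J = 15000 × 0.0615 / 2.247×10^-5 = 4.105×10^7 Pa.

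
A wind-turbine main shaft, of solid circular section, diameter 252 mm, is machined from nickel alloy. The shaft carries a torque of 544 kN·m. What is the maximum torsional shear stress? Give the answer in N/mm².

173 N/mm²

J = πd⁴/32 = π(0.252)⁴/32 = 3.959×10^-4 m⁴.
τ_max = T·r/J = 544000 × 0.126 / 3.959×10^-4 = 1.731×10^8 Pa.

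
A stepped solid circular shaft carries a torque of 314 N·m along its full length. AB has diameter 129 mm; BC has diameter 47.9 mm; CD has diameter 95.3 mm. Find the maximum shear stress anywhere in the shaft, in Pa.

1.46e7 Pa

Under the same torque, τ_max = 16T/(πd³) is largest where d is smallest — segment BC (d = 47.9 mm).
τ_max = 16·314.0/(π·(0.0479)³) = 1.455×10^7 Pa.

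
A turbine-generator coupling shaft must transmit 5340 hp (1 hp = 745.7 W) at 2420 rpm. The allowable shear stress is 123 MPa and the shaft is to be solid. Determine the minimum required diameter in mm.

86.7 mm

ω = 2π·2420/60 = 253.4 rad/s, so T = P/ω = 5340×745.7 / 253.4 = 15710 N·m.
For a solid shaft τ_max = 16T/(πd³), so d = (16T/(π τ_allow))^(1/3) = (16·15710/(π·1.23×10^8))^(1/3) = 0.08665 m.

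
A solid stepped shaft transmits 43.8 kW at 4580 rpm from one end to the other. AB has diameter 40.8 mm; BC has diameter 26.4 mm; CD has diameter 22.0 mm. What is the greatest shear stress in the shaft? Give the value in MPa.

ω = 2π·4580/60 = 479.6 rad/s, so T = P/ω = 43.8×10³ / 479.6 = 91.32 N·m.
Under the same torque, τ_max = 16T/(πd³) is largest where d is smallest — segment CD (d = 22.0 mm).
τ_max = 16·91.32/(π·(0.0220)³) = 4.368×10^7 Pa.

43.7 MPa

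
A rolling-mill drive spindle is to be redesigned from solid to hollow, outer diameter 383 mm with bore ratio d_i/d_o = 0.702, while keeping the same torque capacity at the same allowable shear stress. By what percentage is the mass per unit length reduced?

Equal τ_max and T ⇒ the solid shaft needs d_s³ = d_o³(1−k⁴), so d_s = 383·(1−0.702⁴)^(1/3) = 349.1 mm.
Area ratio A_h/A_s = d_o²(1−k²)/d_s² = (1−k²)/(1−k⁴)^(2/3) = 0.6106.
Mass saving = 1 − 0.6106 = 38.9 %.

38.9 %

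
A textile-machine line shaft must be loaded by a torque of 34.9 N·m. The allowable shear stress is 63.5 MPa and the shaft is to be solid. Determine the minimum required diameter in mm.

For a solid shaft τ_max = 16T/(πd³), so d = (16T/(π τ_allow))^(1/3) = (16·34.90/(π·6.35×10^7))^(1/3) = 0.01409 m.

14.1 mm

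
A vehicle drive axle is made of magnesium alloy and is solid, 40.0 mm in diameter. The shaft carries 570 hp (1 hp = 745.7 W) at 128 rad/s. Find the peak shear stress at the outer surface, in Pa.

ω = 128 rad/s, so T = P/ω = 570×745.7 / 128.0 = 3321 N·m.
J = πd⁴/32 = π(0.0400)⁴/32 = 2.513×10^-7 m⁴.
τ_max = T·r/J = 3321 × 0.0200 / 2.513×10^-7 = 2.643×10^8 Pa.

2.64e8 Pa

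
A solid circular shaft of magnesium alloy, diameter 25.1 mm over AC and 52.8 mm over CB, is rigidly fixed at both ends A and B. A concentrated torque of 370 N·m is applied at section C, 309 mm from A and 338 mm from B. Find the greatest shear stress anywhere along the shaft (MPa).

12.1 MPa

Compatibility: T_A·a/J_AC = T_B·b/J_CB with T_A + T_B = T₀.
J_AC = 3.90×10^-8 m⁴, J_CB = 7.63×10^-7 m⁴, so T_A = T₀·(J_AC/a)/((J_AC/a)+(J_CB/b)) = 19.58 N·m, T_B = 350.4 N·m.
τ in each portion: τ_AC = 6.30×10^6 Pa, τ_CB = 1.21×10^7 Pa; maximum is in CB.
τ_max = T_CB·r/J = 350.4·0.0264/7.63×10^-7 = 1.212×10^7 Pa.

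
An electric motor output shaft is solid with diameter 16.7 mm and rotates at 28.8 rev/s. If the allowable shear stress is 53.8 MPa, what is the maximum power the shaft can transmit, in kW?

J = πd⁴/32 = π(0.0167)⁴/32 = 7.636×10^-9 m⁴.
T_max = τ_allow·J/r = 5.38×10^7 × 7.636×10^-9 / 0.00835 = 49.20 N·m.
ω = 2π·28.8 = 181.0 rad/s, so P_max = T_max·ω = 8903 W.

8.90 kW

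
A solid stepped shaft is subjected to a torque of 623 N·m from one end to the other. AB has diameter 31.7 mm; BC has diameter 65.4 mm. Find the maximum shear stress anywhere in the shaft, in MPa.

Under the same torque, τ_max = 16T/(πd³) is largest where d is smallest — segment AB (d = 31.7 mm).
τ_max = 16·623.0/(π·(0.0317)³) = 9.960×10^7 Pa.

99.6 MPa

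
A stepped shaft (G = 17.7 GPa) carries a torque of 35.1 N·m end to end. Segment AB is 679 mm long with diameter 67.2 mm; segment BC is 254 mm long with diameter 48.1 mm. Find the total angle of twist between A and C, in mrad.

1.63 mrad

J_AB = π(0.0672)⁴/32 = 2.00×10^-6 m⁴; J_BC = π(0.0481)⁴/32 = 5.26×10^-7 m⁴.
θ = (T/G)·Σ L_i/J_i = (35.10/17.7×10⁹)·(0.679/2.00×10^-6 + 0.254/5.26×10^-7) = 1.631×10^-3 rad.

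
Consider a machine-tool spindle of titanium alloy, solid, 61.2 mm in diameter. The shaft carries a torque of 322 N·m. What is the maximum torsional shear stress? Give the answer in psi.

J = πd⁴/32 = π(0.0612)⁴/32 = 1.377×10^-6 m⁴.
τ_max = T·r/J = 322.0 × 0.0306 / 1.377×10^-6 = 7.154×10^6 Pa.

1040 psi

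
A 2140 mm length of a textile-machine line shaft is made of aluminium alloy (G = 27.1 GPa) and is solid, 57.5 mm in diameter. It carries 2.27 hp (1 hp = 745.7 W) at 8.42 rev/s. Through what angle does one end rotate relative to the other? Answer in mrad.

2.35 mrad

ω = 2π·8.42 = 52.90 rad/s, so T = P/ω = 2.27×745.7 / 52.90 = 32.00 N·m.
J = πd⁴/32 = π(0.0575)⁴/32 = 1.073×10^-6 m⁴.
θ = T·L/(G·J) = 32.00 × 2.14 / (27.1×10⁹ × 1.073×10^-6) = 2.354×10^-3 rad.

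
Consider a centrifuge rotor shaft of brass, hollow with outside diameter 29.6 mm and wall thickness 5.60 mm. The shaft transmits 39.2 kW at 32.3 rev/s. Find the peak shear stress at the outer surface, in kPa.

ω = 2π·32.3 = 202.9 rad/s, so T = P/ω = 39.2×10³ / 202.9 = 193.2 N·m.
J = π(d_o⁴ − d_i⁴)/32 = π(0.0296⁴ − 0.0184⁴)/32 = 6.411×10^-8 m⁴.
τ_max = T·r/J = 193.2 × 0.0148 / 6.411×10^-8 = 4.459×10^7 Pa.

44600 kPa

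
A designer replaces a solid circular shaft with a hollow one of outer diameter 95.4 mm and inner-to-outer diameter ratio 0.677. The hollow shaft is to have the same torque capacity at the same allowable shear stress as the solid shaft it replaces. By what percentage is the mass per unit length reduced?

36.6 %

Equal τ_max and T ⇒ the solid shaft needs d_s³ = d_o³(1−k⁴), so d_s = 95.4·(1−0.677⁴)^(1/3) = 88.19 mm.
Area ratio A_h/A_s = d_o²(1−k²)/d_s² = (1−k²)/(1−k⁴)^(2/3) = 0.6339.
Mass saving = 1 − 0.6339 = 36.6 %.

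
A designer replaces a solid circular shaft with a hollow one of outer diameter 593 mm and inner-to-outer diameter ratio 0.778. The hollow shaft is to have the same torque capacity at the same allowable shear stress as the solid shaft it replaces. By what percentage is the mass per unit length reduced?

46.5 %

Equal τ_max and T ⇒ the solid shaft needs d_s³ = d_o³(1−k⁴), so d_s = 593·(1−0.778⁴)^(1/3) = 509.3 mm.
Area ratio A_h/A_s = d_o²(1−k²)/d_s² = (1−k²)/(1−k⁴)^(2/3) = 0.5350.
Mass saving = 1 − 0.5350 = 46.5 %.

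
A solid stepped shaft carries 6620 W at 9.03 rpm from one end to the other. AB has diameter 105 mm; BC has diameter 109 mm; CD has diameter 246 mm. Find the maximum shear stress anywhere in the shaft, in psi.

ω = 2π·9.03/60 = 0.9456 rad/s, so T = P/ω = 6620 / 0.9456 = 7001 N·m.
Under the same torque, τ_max = 16T/(πd³) is largest where d is smallest — segment AB (d = 105 mm).
τ_max = 16·7001/(π·(0.105)³) = 3.080×10^7 Pa.

4470 psi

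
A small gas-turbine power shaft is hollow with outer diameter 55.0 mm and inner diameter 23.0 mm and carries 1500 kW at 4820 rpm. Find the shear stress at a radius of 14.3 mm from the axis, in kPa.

48800 kPa

ω = 2π·4820/60 = 504.7 rad/s, so T = P/ω = 1500×10³ / 504.7 = 2972 N·m.
J = π(d_o⁴ − d_i⁴)/32 = π(0.0550⁴ − 0.0230⁴)/32 = 8.709×10^-7 m⁴.
Shear stress varies linearly with radius: τ = T·r/J = 2972 × 0.0143 / 8.709×10^-7 = 4.880×10^7 Pa.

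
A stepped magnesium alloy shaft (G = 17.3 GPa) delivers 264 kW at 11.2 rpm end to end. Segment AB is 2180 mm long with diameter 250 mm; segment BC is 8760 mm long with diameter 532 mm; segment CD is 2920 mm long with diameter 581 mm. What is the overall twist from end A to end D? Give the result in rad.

0.0919 rad

ω = 2π·11.2/60 = 1.173 rad/s, so T = P/ω = 264×10³ / 1.173 = 225100 N·m.
J_AB = π(0.250)⁴/32 = 3.83×10^-4 m⁴; J_BC = π(0.532)⁴/32 = 7.86×10^-3 m⁴; J_CD = π(0.581)⁴/32 = 0.0112 m⁴.
θ = (T/G)·Σ L_i/J_i = (225100/17.3×10⁹)·(2.18/3.83×10^-4 + 8.76/7.86×10^-3 + 2.92/0.0112) = 0.09185 rad.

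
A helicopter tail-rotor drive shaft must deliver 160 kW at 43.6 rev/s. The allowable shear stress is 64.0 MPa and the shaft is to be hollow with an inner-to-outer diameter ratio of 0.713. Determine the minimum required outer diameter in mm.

ω = 2π·43.6 = 273.9 rad/s, so T = P/ω = 160×10³ / 273.9 = 584.1 N·m.
For a hollow shaft with d_i/d_o = 0.713: τ_max = 16T/(π d_o³ (1−k⁴)), so d_o = [16T/(π τ_allow (1−k⁴))]^(1/3) = [16·584.1/(π·6.40×10^7·0.7416)]^(1/3) = 0.03972 m.

39.7 mm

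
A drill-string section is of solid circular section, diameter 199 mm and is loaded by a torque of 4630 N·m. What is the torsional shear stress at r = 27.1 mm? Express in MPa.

J = πd⁴/32 = π(0.199)⁴/32 = 1.540×10^-4 m⁴.
Shear stress varies linearly with radius: τ = T·r/J = 4630 × 0.0271 / 1.540×10^-4 = 8.150×10^5 Pa.

0.815 MPa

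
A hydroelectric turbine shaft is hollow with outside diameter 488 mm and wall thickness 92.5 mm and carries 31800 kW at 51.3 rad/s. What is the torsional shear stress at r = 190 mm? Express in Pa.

2.48e7 Pa

ω = 51.3 rad/s, so T = P/ω = 31800×10³ / 51.30 = 619900 N·m.
J = π(d_o⁴ − d_i⁴)/32 = π(0.488⁴ − 0.303⁴)/32 = 4.740×10^-3 m⁴.
Shear stress varies linearly with radius: τ = T·r/J = 619900 × 0.190 / 4.740×10^-3 = 2.485×10^7 Pa.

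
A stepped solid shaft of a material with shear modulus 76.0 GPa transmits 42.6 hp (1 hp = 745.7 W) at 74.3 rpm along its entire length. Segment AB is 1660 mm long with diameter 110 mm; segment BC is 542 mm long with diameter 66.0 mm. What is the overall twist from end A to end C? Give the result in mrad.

ω = 2π·74.3/60 = 7.781 rad/s, so T = P/ω = 42.6×745.7 / 7.781 = 4083 N·m.
J_AB = π(0.110)⁴/32 = 1.44×10^-5 m⁴; J_BC = π(0.0660)⁴/32 = 1.86×10^-6 m⁴.
θ = (T/G)·Σ L_i/J_i = (4083/76.0×10⁹)·(1.66/1.44×10^-5 + 0.542/1.86×10^-6) = 0.02183 rad.

21.8 mrad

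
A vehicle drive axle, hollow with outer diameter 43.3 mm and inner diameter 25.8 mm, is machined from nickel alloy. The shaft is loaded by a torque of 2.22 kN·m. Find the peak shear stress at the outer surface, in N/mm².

J = π(d_o⁴ − d_i⁴)/32 = π(0.0433⁴ − 0.0258⁴)/32 = 3.016×10^-7 m⁴.
τ_max = T·r/J = 2220 × 0.0216 / 3.016×10^-7 = 1.594×10^8 Pa.

159 N/mm²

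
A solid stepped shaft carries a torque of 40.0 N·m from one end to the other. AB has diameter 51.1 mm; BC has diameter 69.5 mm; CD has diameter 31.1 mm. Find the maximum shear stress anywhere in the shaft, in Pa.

Under the same torque, τ_max = 16T/(πd³) is largest where d is smallest — segment CD (d = 31.1 mm).
τ_max = 16·40.00/(π·(0.0311)³) = 6.772×10^6 Pa.

6.77e6 Pa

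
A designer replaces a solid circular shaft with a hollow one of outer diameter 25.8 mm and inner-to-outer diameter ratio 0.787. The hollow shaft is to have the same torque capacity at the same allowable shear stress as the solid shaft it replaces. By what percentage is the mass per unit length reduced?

Equal τ_max and T ⇒ the solid shaft needs d_s³ = d_o³(1−k⁴), so d_s = 25.8·(1−0.787⁴)^(1/3) = 21.96 mm.
Area ratio A_h/A_s = d_o²(1−k²)/d_s² = (1−k²)/(1−k⁴)^(2/3) = 0.5255.
Mass saving = 1 − 0.5255 = 47.4 %.

47.4 %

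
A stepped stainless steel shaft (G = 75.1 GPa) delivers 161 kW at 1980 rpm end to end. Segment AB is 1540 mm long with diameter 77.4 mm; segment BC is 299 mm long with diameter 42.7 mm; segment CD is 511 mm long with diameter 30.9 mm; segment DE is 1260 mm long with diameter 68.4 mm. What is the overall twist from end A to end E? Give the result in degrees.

ω = 2π·1980/60 = 207.3 rad/s, so T = P/ω = 161×10³ / 207.3 = 776.5 N·m.
J_AB = π(0.0774)⁴/32 = 3.52×10^-6 m⁴; J_BC = π(0.0427)⁴/32 = 3.26×10^-7 m⁴; J_CD = π(0.0309)⁴/32 = 8.95×10^-8 m⁴; J_DE = π(0.0684)⁴/32 = 2.15×10^-6 m⁴.
θ = (T/G)·Σ L_i/J_i = (776.5/75.1×10⁹)·(1.54/3.52×10^-6 + 0.299/3.26×10^-7 + 0.511/8.95×10^-8 + 1.26/2.15×10^-6) = 0.07908 rad.

4.53°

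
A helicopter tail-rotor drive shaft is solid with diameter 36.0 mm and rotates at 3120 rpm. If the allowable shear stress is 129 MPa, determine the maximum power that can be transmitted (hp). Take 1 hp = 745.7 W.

J = πd⁴/32 = π(0.0360)⁴/32 = 1.649×10^-7 m⁴.
T_max = τ_allow·J/r = 1.29×10^8 × 1.649×10^-7 / 0.0180 = 1182 N·m.
ω = 2π·3120/60 = 326.7 rad/s, so P_max = T_max·ω = 3.861×10^5 W.

518 hp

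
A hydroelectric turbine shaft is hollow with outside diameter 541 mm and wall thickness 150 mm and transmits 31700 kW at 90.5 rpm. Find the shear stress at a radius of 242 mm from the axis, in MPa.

100 MPa

ω = 2π·90.5/60 = 9.477 rad/s, so T = P/ω = 31700×10³ / 9.477 = 3.345e6 N·m.
J = π(d_o⁴ − d_i⁴)/32 = π(0.541⁴ − 0.241⁴)/32 = 8.079×10^-3 m⁴.
Shear stress varies linearly with radius: τ = T·r/J = 3.345e6 × 0.242 / 8.079×10^-3 = 1.002×10^8 Pa.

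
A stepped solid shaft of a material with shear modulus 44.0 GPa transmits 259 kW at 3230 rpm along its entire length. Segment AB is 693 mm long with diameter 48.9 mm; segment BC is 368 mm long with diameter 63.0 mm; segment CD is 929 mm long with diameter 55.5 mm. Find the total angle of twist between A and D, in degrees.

2.46°

ω = 2π·3230/60 = 338.2 rad/s, so T = P/ω = 259×10³ / 338.2 = 765.7 N·m.
J_AB = π(0.0489)⁴/32 = 5.61×10^-7 m⁴; J_BC = π(0.0630)⁴/32 = 1.55×10^-6 m⁴; J_CD = π(0.0555)⁴/32 = 9.31×10^-7 m⁴.
θ = (T/G)·Σ L_i/J_i = (765.7/44.0×10⁹)·(0.693/5.61×10^-7 + 0.368/1.55×10^-6 + 0.929/9.31×10^-7) = 0.04298 rad.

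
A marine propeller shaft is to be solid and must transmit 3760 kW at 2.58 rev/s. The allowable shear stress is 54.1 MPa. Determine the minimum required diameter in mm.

ω = 2π·2.58 = 16.21 rad/s, so T = P/ω = 3760×10³ / 16.21 = 231900 N·m.
For a solid shaft τ_max = 16T/(πd³), so d = (16T/(π τ_allow))^(1/3) = (16·231900/(π·5.41×10^7))^(1/3) = 0.2795 m.

280 mm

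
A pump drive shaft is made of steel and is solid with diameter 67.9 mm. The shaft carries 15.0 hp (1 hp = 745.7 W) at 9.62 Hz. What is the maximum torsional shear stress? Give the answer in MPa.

3.01 MPa

ω = 2π·9.62 = 60.44 rad/s, so T = P/ω = 15.0×745.7 / 60.44 = 185.1 N·m.
J = πd⁴/32 = π(0.0679)⁴/32 = 2.087×10^-6 m⁴.
τ_max = T·r/J = 185.1 × 0.0340 / 2.087×10^-6 = 3.011×10^6 Pa.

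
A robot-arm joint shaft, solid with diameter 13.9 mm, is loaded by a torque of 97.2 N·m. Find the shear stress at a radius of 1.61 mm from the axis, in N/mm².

J = πd⁴/32 = π(0.0139)⁴/32 = 3.665×10^-9 m⁴.
Shear stress varies linearly with radius: τ = T·r/J = 97.20 × 0.00161 / 3.665×10^-9 = 4.270×10^7 Pa.

42.7 N/mm²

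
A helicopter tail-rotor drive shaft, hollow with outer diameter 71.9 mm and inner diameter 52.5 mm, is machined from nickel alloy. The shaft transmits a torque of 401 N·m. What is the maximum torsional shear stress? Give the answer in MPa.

7.68 MPa

J = π(d_o⁴ − d_i⁴)/32 = π(0.0719⁴ − 0.0525⁴)/32 = 1.878×10^-6 m⁴.
τ_max = T·r/J = 401.0 × 0.0360 / 1.878×10^-6 = 7.677×10^6 Pa.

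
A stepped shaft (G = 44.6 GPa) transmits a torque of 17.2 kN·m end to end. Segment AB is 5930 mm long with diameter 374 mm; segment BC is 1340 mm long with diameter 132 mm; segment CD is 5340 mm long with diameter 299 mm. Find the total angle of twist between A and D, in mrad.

J_AB = π(0.374)⁴/32 = 1.92×10^-3 m⁴; J_BC = π(0.132)⁴/32 = 2.98×10^-5 m⁴; J_CD = π(0.299)⁴/32 = 7.85×10^-4 m⁴.
θ = (T/G)·Σ L_i/J_i = (17200/44.6×10⁹)·(5.93/1.92×10^-3 + 1.34/2.98×10^-5 + 5.34/7.85×10^-4) = 0.02115 rad.

21.2 mrad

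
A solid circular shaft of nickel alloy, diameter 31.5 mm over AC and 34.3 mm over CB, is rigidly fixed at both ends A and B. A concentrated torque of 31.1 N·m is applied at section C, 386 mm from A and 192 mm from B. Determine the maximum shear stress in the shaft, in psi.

Compatibility: T_A·a/J_AC = T_B·b/J_CB with T_A + T_B = T₀.
J_AC = 9.67×10^-8 m⁴, J_CB = 1.36×10^-7 m⁴, so T_A = T₀·(J_AC/a)/((J_AC/a)+(J_CB/b)) = 8.128 N·m, T_B = 22.97 N·m.
τ in each portion: τ_AC = 1.32×10^6 Pa, τ_CB = 2.90×10^6 Pa; maximum is in CB.
τ_max = T_CB·r/J = 22.97·0.0171/1.36×10^-7 = 2.899×10^6 Pa.

421 psi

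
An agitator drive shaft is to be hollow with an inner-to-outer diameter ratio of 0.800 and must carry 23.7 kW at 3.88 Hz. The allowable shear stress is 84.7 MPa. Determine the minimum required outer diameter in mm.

ω = 2π·3.88 = 24.38 rad/s, so T = P/ω = 23.7×10³ / 24.38 = 972.2 N·m.
For a hollow shaft with d_i/d_o = 0.800: τ_max = 16T/(π d_o³ (1−k⁴)), so d_o = [16T/(π τ_allow (1−k⁴))]^(1/3) = [16·972.2/(π·8.47×10^7·0.5904)]^(1/3) = 0.04626 m.

46.3 mm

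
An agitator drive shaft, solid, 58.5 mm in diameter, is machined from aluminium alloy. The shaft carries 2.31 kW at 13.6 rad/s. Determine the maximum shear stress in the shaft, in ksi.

ω = 13.6 rad/s, so T = P/ω = 2.31×10³ / 13.60 = 169.9 N·m.
J = πd⁴/32 = π(0.0585)⁴/32 = 1.150×10^-6 m⁴.
τ_max = T·r/J = 169.9 × 0.0293 / 1.150×10^-6 = 4.321×10^6 Pa.

0.627 ksi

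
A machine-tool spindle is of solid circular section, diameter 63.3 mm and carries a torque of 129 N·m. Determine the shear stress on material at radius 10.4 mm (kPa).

851 kPa

J = πd⁴/32 = π(0.0633)⁴/32 = 1.576×10^-6 m⁴.
Shear stress varies linearly with radius: τ = T·r/J = 129.0 × 0.0104 / 1.576×10^-6 = 8.512×10^5 Pa.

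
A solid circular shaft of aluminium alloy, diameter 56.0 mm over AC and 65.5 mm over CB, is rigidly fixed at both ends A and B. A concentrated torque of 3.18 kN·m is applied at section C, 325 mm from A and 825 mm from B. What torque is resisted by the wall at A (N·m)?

Compatibility: T_A·a/J_AC = T_B·b/J_CB with T_A + T_B = T₀.
J_AC = 9.65×10^-7 m⁴, J_CB = 1.81×10^-6 m⁴, so T_A = T₀·(J_AC/a)/((J_AC/a)+(J_CB/b)) = 1830 N·m, T_B = 1350 N·m.

1830 N·m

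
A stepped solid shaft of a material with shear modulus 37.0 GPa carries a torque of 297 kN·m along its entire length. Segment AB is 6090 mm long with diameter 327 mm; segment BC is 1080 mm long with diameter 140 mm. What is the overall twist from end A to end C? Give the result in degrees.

J_AB = π(0.327)⁴/32 = 1.12×10^-3 m⁴; J_BC = π(0.140)⁴/32 = 3.77×10^-5 m⁴.
θ = (T/G)·Σ L_i/J_i = (297000/37.0×10⁹)·(6.09/1.12×10^-3 + 1.08/3.77×10^-5) = 0.2734 rad.

15.7°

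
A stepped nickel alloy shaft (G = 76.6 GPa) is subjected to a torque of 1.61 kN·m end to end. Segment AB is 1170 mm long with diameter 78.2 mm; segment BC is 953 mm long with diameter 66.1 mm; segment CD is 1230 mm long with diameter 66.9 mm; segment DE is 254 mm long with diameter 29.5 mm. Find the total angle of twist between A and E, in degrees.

5.86°

J_AB = π(0.0782)⁴/32 = 3.67×10^-6 m⁴; J_BC = π(0.0661)⁴/32 = 1.87×10^-6 m⁴; J_CD = π(0.0669)⁴/32 = 1.97×10^-6 m⁴; J_DE = π(0.0295)⁴/32 = 7.44×10^-8 m⁴.
θ = (T/G)·Σ L_i/J_i = (1610/76.6×10⁹)·(1.17/3.67×10^-6 + 0.953/1.87×10^-6 + 1.23/1.97×10^-6 + 0.254/7.44×10^-8) = 0.1023 rad.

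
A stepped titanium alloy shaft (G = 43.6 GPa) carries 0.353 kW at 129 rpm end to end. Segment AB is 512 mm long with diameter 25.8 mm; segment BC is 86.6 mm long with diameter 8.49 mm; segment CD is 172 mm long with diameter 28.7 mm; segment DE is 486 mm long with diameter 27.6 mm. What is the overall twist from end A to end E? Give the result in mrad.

115 mrad

ω = 2π·129/60 = 13.51 rad/s, so T = P/ω = 0.353×10³ / 13.51 = 26.13 N·m.
J_AB = π(0.0258)⁴/32 = 4.35×10^-8 m⁴; J_BC = π(0.00849)⁴/32 = 5.10×10^-10 m⁴; J_CD = π(0.0287)⁴/32 = 6.66×10^-8 m⁴; J_DE = π(0.0276)⁴/32 = 5.70×10^-8 m⁴.
θ = (T/G)·Σ L_i/J_i = (26.13/43.6×10⁹)·(0.512/4.35×10^-8 + 0.0866/5.10×10^-10 + 0.172/6.66×10^-8 + 0.486/5.70×10^-8) = 0.1155 rad.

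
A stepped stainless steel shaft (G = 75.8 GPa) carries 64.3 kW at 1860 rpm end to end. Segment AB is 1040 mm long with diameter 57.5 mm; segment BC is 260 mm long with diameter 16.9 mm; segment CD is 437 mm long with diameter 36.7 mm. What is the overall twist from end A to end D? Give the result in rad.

ω = 2π·1860/60 = 194.8 rad/s, so T = P/ω = 64.3×10³ / 194.8 = 330.1 N·m.
J_AB = π(0.0575)⁴/32 = 1.07×10^-6 m⁴; J_BC = π(0.0169)⁴/32 = 8.01×10^-9 m⁴; J_CD = π(0.0367)⁴/32 = 1.78×10^-7 m⁴.
θ = (T/G)·Σ L_i/J_i = (330.1/75.8×10⁹)·(1.04/1.07×10^-6 + 0.260/8.01×10^-9 + 0.437/1.78×10^-7) = 0.1563 rad.

0.156 rad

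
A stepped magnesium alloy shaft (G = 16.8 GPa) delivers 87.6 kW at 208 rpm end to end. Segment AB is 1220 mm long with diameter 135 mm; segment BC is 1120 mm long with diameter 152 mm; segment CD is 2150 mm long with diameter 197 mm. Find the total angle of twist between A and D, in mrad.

ω = 2π·208/60 = 21.78 rad/s, so T = P/ω = 87.6×10³ / 21.78 = 4022 N·m.
J_AB = π(0.135)⁴/32 = 3.26×10^-5 m⁴; J_BC = π(0.152)⁴/32 = 5.24×10^-5 m⁴; J_CD = π(0.197)⁴/32 = 1.48×10^-4 m⁴.
θ = (T/G)·Σ L_i/J_i = (4022/16.8×10⁹)·(1.22/3.26×10^-5 + 1.12/5.24×10^-5 + 2.15/1.48×10^-4) = 0.01755 rad.

17.6 mrad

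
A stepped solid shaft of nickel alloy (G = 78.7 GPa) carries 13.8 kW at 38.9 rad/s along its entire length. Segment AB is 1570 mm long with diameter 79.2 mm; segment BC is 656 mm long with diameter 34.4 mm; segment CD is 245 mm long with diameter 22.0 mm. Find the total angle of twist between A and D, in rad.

ω = 38.9 rad/s, so T = P/ω = 13.8×10³ / 38.90 = 354.8 N·m.
J_AB = π(0.0792)⁴/32 = 3.86×10^-6 m⁴; J_BC = π(0.0344)⁴/32 = 1.37×10^-7 m⁴; J_CD = π(0.0220)⁴/32 = 2.30×10^-8 m⁴.
θ = (T/G)·Σ L_i/J_i = (354.8/78.7×10⁹)·(1.57/3.86×10^-6 + 0.656/1.37×10^-7 + 0.245/2.30×10^-8) = 0.07136 rad.

0.0714 rad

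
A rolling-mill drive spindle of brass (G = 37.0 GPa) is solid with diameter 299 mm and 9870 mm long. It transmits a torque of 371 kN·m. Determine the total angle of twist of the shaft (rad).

0.126 rad

J = πd⁴/32 = π(0.299)⁴/32 = 7.847×10^-4 m⁴.
θ = T·L/(G·J) = 371000 × 9.87 / (37.0×10⁹ × 7.847×10^-4) = 0.1261 rad.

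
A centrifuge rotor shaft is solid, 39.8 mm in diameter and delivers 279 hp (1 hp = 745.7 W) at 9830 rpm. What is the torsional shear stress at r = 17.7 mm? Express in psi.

2110 psi

ω = 2π·9830/60 = 1029 rad/s, so T = P/ω = 279×745.7 / 1029 = 202.1 N·m.
J = πd⁴/32 = π(0.0398)⁴/32 = 2.463×10^-7 m⁴.
Shear stress varies linearly with radius: τ = T·r/J = 202.1 × 0.0177 / 2.463×10^-7 = 1.452×10^7 Pa.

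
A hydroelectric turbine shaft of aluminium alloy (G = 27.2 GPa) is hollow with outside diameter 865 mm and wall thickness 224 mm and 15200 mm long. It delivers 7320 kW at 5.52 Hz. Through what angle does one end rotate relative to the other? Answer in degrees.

ω = 2π·5.52 = 34.68 rad/s, so T = P/ω = 7320×10³ / 34.68 = 211100 N·m.
J = π(d_o⁴ − d_i⁴)/32 = π(0.865⁴ − 0.417⁴)/32 = 0.05199 m⁴.
θ = T·L/(G·J) = 211100 × 15.2 / (27.2×10⁹ × 0.05199) = 2.268×10^-3 rad.

0.130°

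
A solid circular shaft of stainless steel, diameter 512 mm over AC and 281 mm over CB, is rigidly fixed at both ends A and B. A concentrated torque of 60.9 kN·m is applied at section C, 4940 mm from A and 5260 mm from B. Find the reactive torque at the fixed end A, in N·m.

56100 N·m

Compatibility: T_A·a/J_AC = T_B·b/J_CB with T_A + T_B = T₀.
J_AC = 6.75×10^-3 m⁴, J_CB = 6.12×10^-4 m⁴, so T_A = T₀·(J_AC/a)/((J_AC/a)+(J_CB/b)) = 56120 N·m, T_B = 4782 N·m.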